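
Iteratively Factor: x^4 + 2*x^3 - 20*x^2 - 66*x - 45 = (x + 1)*(x^3 + x^2 - 21*x - 45) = (x - 5)*(x + 1)*(x^2 + 6*x + 9) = (x - 5)*(x + 1)*(x + 3)*(x + 3)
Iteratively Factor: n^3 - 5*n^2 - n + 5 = (n + 1)*(n^2 - 6*n + 5) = (n - 1)*(n + 1)*(n - 5)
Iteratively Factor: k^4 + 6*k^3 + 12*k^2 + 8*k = (k + 2)*(k^3 + 4*k^2 + 4*k) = (k + 2)^2*(k^2 + 2*k) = k*(k + 2)^2*(k + 2)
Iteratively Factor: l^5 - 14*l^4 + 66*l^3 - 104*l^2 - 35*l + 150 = (l - 2)*(l^4 - 12*l^3 + 42*l^2 - 20*l - 75) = (l - 5)*(l - 2)*(l^3 - 7*l^2 + 7*l + 15) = (l - 5)*(l - 2)*(l + 1)*(l^2 - 8*l + 15) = (l - 5)*(l - 3)*(l - 2)*(l + 1)*(l - 5)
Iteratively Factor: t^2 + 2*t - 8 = (t - 2)*(t + 4)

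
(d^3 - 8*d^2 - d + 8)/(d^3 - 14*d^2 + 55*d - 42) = (d^2 - 7*d - 8)/(d^2 - 13*d + 42)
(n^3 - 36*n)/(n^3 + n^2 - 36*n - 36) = n/(n + 1)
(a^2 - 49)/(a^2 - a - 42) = (a + 7)/(a + 6)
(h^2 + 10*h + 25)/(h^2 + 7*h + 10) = (h + 5)/(h + 2)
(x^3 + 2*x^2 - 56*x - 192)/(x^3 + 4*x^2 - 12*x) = (x^2 - 4*x - 32)/(x*(x - 2))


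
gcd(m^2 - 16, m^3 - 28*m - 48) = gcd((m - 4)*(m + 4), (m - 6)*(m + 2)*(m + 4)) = m + 4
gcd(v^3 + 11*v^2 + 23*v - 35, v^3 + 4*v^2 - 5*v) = v^2 + 4*v - 5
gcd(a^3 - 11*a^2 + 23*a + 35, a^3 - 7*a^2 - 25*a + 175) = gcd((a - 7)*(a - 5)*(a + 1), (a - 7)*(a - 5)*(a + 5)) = a^2 - 12*a + 35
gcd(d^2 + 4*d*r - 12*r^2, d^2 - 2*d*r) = -d + 2*r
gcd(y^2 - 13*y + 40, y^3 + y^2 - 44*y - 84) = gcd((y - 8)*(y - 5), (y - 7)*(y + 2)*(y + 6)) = 1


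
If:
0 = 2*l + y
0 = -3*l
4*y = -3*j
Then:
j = 0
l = 0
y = 0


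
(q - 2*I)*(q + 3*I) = q^2 + I*q + 6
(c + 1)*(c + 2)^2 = c^3 + 5*c^2 + 8*c + 4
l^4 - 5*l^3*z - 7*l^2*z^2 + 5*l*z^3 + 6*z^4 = (l - 6*z)*(l - z)*(l + z)^2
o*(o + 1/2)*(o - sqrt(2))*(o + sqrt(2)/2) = o^4 - sqrt(2)*o^3/2 + o^3/2 - o^2 - sqrt(2)*o^2/4 - o/2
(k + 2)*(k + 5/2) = k^2 + 9*k/2 + 5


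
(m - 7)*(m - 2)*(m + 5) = m^3 - 4*m^2 - 31*m + 70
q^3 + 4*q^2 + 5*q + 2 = (q + 1)^2*(q + 2)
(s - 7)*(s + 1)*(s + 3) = s^3 - 3*s^2 - 25*s - 21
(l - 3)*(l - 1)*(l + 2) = l^3 - 2*l^2 - 5*l + 6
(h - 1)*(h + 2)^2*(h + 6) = h^4 + 9*h^3 + 18*h^2 - 4*h - 24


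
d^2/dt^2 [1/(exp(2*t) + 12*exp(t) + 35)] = 4*(-(exp(t) + 3)*(exp(2*t) + 12*exp(t) + 35) + 2*(exp(t) + 6)^2*exp(t))*exp(t)/(exp(2*t) + 12*exp(t) + 35)^3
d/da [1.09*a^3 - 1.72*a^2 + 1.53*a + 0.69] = 3.27*a^2 - 3.44*a + 1.53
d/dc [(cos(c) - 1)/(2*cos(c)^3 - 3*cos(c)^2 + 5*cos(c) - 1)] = 4*(9*sin(c)^2 + 9*cos(c) + cos(3*c) - 13)*sin(c)/(6*sin(c)^2 + 13*cos(c) + cos(3*c) - 8)^2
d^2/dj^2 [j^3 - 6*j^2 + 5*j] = 6*j - 12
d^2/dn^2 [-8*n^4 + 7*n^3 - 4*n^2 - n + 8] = -96*n^2 + 42*n - 8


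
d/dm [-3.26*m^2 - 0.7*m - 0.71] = -6.52*m - 0.7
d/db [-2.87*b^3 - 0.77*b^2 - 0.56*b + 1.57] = -8.61*b^2 - 1.54*b - 0.56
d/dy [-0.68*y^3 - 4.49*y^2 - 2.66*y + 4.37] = -2.04*y^2 - 8.98*y - 2.66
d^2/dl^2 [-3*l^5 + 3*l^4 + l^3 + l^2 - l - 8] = -60*l^3 + 36*l^2 + 6*l + 2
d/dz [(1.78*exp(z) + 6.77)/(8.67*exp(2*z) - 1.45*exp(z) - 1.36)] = (-15.4326*exp(2*z) - 117.3918*exp(z) + 7.3957)*exp(z)/(75.1689*exp(4*z) - 25.143*exp(3*z) - 21.4799*exp(2*z) + 3.944*exp(z) + 1.8496)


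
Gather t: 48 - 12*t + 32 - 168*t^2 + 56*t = -168*t^2 + 44*t + 80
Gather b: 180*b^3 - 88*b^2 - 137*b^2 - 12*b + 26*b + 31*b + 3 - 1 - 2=180*b^3 - 225*b^2 + 45*b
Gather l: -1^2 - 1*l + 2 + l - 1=0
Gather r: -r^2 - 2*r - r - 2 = -r^2 - 3*r - 2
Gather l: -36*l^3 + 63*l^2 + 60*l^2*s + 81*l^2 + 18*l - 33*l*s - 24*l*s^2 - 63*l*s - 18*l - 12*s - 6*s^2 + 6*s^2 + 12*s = -36*l^3 + l^2*(60*s + 144) + l*(-24*s^2 - 96*s)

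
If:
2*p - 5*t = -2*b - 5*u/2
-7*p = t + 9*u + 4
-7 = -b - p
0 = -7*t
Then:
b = 13/35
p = 232/35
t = 0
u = -28/5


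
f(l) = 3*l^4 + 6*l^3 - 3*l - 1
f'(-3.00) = -165.00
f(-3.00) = 89.00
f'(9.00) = 10203.00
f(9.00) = 24029.00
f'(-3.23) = -219.59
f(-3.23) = 133.04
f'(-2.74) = -114.71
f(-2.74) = 52.89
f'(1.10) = 34.75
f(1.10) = 8.08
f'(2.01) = 167.17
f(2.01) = 90.66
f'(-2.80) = -125.30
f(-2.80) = 60.08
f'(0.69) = 9.51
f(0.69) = -0.42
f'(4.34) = 1317.00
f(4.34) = 1540.80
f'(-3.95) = -461.71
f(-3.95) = 371.38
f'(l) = 12*l^3 + 18*l^2 - 3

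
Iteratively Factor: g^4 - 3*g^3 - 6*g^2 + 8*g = (g + 2)*(g^3 - 5*g^2 + 4*g) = (g - 1)*(g + 2)*(g^2 - 4*g) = g*(g - 1)*(g + 2)*(g - 4)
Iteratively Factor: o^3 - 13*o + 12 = (o + 4)*(o^2 - 4*o + 3) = (o - 3)*(o + 4)*(o - 1)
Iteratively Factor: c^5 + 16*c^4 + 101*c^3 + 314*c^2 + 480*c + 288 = (c + 4)*(c^4 + 12*c^3 + 53*c^2 + 102*c + 72) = (c + 3)*(c + 4)*(c^3 + 9*c^2 + 26*c + 24) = (c + 3)^2*(c + 4)*(c^2 + 6*c + 8) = (c + 3)^2*(c + 4)^2*(c + 2)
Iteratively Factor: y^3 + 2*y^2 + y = (y)*(y^2 + 2*y + 1) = y*(y + 1)*(y + 1)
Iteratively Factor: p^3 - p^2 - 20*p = (p)*(p^2 - p - 20) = p*(p + 4)*(p - 5)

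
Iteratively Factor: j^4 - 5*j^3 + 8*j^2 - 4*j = (j)*(j^3 - 5*j^2 + 8*j - 4) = j*(j - 2)*(j^2 - 3*j + 2) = j*(j - 2)*(j - 1)*(j - 2)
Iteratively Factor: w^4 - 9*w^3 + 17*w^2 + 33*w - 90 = (w - 5)*(w^3 - 4*w^2 - 3*w + 18) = (w - 5)*(w - 3)*(w^2 - w - 6) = (w - 5)*(w - 3)*(w + 2)*(w - 3)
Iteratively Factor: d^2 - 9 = (d - 3)*(d + 3)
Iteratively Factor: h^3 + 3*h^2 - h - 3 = (h + 3)*(h^2 - 1) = (h - 1)*(h + 3)*(h + 1)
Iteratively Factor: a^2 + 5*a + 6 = (a + 2)*(a + 3)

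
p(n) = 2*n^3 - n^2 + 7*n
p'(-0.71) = 11.44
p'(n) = 6*n^2 - 2*n + 7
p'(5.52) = 178.78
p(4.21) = 160.98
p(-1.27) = -14.60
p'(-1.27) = 19.22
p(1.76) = 20.13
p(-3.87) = -157.99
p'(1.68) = 20.57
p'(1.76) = 22.07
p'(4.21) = 104.92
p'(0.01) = 6.98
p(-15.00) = -7080.00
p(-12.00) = -3684.00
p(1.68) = 18.42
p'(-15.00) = 1387.00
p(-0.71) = -6.19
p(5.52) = 344.56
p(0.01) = 0.07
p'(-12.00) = 895.00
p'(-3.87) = 104.60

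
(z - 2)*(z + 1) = z^2 - z - 2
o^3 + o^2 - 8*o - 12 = (o - 3)*(o + 2)^2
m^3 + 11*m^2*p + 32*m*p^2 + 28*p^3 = (m + 2*p)^2*(m + 7*p)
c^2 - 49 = (c - 7)*(c + 7)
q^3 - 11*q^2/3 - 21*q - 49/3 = (q - 7)*(q + 1)*(q + 7/3)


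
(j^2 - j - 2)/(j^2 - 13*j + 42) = (j^2 - j - 2)/(j^2 - 13*j + 42)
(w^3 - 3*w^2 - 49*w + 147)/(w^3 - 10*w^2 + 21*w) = (w + 7)/w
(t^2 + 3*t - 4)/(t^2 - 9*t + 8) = (t + 4)/(t - 8)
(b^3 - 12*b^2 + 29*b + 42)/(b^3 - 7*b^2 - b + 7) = (b - 6)/(b - 1)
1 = 1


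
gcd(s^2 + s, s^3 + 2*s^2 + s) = s^2 + s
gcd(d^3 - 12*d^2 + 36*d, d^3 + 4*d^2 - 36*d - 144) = d - 6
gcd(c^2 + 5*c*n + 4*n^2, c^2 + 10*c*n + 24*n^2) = c + 4*n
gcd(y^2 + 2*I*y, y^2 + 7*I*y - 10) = y + 2*I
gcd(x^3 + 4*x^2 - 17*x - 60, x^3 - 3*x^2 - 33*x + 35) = x + 5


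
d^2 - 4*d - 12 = (d - 6)*(d + 2)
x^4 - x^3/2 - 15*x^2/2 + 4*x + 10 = (x - 2)^2*(x + 1)*(x + 5/2)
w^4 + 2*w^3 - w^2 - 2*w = w*(w - 1)*(w + 1)*(w + 2)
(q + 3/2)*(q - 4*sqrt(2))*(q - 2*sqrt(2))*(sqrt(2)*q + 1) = sqrt(2)*q^4 - 11*q^3 + 3*sqrt(2)*q^3/2 - 33*q^2/2 + 10*sqrt(2)*q^2 + 16*q + 15*sqrt(2)*q + 24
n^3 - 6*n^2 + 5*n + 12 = (n - 4)*(n - 3)*(n + 1)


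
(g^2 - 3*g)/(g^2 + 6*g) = (g - 3)/(g + 6)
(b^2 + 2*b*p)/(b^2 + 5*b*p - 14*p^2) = b*(b + 2*p)/(b^2 + 5*b*p - 14*p^2)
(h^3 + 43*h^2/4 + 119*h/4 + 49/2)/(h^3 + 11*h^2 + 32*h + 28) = (h + 7/4)/(h + 2)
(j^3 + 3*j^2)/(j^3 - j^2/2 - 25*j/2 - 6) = 2*j^2/(2*j^2 - 7*j - 4)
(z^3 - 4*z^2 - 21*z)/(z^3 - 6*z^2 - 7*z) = (z + 3)/(z + 1)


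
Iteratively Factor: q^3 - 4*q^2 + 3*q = (q - 3)*(q^2 - q) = q*(q - 3)*(q - 1)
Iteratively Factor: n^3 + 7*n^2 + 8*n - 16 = (n - 1)*(n^2 + 8*n + 16) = (n - 1)*(n + 4)*(n + 4)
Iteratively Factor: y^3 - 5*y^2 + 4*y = (y - 4)*(y^2 - y) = y*(y - 4)*(y - 1)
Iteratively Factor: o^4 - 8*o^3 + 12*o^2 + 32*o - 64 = (o - 2)*(o^3 - 6*o^2 + 32) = (o - 4)*(o - 2)*(o^2 - 2*o - 8) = (o - 4)*(o - 2)*(o + 2)*(o - 4)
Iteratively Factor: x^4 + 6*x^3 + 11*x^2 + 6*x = (x)*(x^3 + 6*x^2 + 11*x + 6) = x*(x + 3)*(x^2 + 3*x + 2) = x*(x + 2)*(x + 3)*(x + 1)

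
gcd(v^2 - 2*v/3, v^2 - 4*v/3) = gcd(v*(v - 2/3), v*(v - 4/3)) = v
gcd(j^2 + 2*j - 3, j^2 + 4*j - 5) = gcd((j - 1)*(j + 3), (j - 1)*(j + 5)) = j - 1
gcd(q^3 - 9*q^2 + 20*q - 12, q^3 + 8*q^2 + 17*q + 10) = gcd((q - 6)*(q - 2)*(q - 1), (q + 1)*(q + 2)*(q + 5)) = 1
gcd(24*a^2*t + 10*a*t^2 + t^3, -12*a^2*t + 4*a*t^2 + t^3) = 6*a*t + t^2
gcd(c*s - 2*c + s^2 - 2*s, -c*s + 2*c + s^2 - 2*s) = s - 2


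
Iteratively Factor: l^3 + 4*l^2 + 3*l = (l + 1)*(l^2 + 3*l) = l*(l + 1)*(l + 3)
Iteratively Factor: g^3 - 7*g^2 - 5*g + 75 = (g - 5)*(g^2 - 2*g - 15) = (g - 5)*(g + 3)*(g - 5)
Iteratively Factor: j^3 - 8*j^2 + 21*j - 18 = (j - 3)*(j^2 - 5*j + 6) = (j - 3)^2*(j - 2)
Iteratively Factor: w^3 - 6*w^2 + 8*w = (w - 4)*(w^2 - 2*w) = (w - 4)*(w - 2)*(w)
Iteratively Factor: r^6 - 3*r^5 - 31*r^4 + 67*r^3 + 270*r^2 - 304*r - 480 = (r + 3)*(r^5 - 6*r^4 - 13*r^3 + 106*r^2 - 48*r - 160) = (r - 5)*(r + 3)*(r^4 - r^3 - 18*r^2 + 16*r + 32) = (r - 5)*(r - 4)*(r + 3)*(r^3 + 3*r^2 - 6*r - 8) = (r - 5)*(r - 4)*(r + 3)*(r + 4)*(r^2 - r - 2) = (r - 5)*(r - 4)*(r + 1)*(r + 3)*(r + 4)*(r - 2)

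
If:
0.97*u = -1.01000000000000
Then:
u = -1.04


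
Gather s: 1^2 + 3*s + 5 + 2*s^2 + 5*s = 2*s^2 + 8*s + 6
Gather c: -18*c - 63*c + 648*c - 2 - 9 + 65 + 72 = 567*c + 126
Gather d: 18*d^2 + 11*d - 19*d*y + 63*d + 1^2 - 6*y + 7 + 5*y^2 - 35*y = 18*d^2 + d*(74 - 19*y) + 5*y^2 - 41*y + 8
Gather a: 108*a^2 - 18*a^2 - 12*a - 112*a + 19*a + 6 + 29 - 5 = 90*a^2 - 105*a + 30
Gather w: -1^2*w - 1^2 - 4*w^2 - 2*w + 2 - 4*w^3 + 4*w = -4*w^3 - 4*w^2 + w + 1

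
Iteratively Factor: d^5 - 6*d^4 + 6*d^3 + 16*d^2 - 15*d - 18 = (d + 1)*(d^4 - 7*d^3 + 13*d^2 + 3*d - 18) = (d + 1)^2*(d^3 - 8*d^2 + 21*d - 18) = (d - 3)*(d + 1)^2*(d^2 - 5*d + 6) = (d - 3)*(d - 2)*(d + 1)^2*(d - 3)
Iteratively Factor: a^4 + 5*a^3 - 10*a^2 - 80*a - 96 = (a - 4)*(a^3 + 9*a^2 + 26*a + 24) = (a - 4)*(a + 4)*(a^2 + 5*a + 6) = (a - 4)*(a + 3)*(a + 4)*(a + 2)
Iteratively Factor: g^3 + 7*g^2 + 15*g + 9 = (g + 3)*(g^2 + 4*g + 3) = (g + 3)^2*(g + 1)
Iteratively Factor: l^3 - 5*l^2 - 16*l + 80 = (l - 5)*(l^2 - 16) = (l - 5)*(l + 4)*(l - 4)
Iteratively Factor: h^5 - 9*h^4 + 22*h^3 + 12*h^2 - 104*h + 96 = (h - 3)*(h^4 - 6*h^3 + 4*h^2 + 24*h - 32) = (h - 3)*(h - 2)*(h^3 - 4*h^2 - 4*h + 16) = (h - 3)*(h - 2)*(h + 2)*(h^2 - 6*h + 8) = (h - 4)*(h - 3)*(h - 2)*(h + 2)*(h - 2)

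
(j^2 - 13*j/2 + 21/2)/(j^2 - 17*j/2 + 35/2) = (j - 3)/(j - 5)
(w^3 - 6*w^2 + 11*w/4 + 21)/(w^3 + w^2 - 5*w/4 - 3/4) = (2*w^2 - 15*w + 28)/(2*w^2 - w - 1)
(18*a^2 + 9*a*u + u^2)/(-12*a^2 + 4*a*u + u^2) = (3*a + u)/(-2*a + u)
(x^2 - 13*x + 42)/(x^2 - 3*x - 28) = (x - 6)/(x + 4)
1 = 1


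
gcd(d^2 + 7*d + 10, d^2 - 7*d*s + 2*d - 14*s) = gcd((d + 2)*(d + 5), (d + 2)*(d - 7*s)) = d + 2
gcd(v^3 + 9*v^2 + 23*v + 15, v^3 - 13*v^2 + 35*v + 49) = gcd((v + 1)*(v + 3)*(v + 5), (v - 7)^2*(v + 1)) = v + 1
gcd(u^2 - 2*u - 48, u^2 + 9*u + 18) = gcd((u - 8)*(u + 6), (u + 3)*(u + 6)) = u + 6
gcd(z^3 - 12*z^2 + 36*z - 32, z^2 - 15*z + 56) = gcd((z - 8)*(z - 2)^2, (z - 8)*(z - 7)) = z - 8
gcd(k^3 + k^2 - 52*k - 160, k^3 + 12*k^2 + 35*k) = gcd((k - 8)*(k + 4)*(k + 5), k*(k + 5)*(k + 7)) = k + 5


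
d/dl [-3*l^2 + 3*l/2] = 3/2 - 6*l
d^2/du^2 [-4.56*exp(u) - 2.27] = -4.56*exp(u)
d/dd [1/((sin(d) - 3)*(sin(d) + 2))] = (-sin(2*d) + cos(d))/((sin(d) - 3)^2*(sin(d) + 2)^2)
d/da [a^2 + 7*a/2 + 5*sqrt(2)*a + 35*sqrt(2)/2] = 2*a + 7/2 + 5*sqrt(2)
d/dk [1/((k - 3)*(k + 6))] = (-2*k - 3)/(k^4 + 6*k^3 - 27*k^2 - 108*k + 324)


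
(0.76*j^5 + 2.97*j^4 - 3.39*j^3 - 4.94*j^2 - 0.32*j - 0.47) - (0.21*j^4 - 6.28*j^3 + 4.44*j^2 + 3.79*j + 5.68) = 0.76*j^5 + 2.76*j^4 + 2.89*j^3 - 9.38*j^2 - 4.11*j - 6.15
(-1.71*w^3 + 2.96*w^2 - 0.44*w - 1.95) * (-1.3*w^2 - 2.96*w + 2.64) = 2.223*w^5 + 1.2136*w^4 - 12.704*w^3 + 11.6518*w^2 + 4.6104*w - 5.148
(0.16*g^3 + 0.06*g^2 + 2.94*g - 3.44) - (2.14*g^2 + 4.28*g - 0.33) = 0.16*g^3 - 2.08*g^2 - 1.34*g - 3.11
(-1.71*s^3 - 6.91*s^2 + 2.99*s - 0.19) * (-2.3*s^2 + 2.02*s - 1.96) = 3.933*s^5 + 12.4388*s^4 - 17.4836*s^3 + 20.0204*s^2 - 6.2442*s + 0.3724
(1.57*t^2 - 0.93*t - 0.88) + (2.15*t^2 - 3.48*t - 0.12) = 3.72*t^2 - 4.41*t - 1.0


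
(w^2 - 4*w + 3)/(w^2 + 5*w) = (w^2 - 4*w + 3)/(w*(w + 5))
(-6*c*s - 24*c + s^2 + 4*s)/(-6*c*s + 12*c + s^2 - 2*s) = (s + 4)/(s - 2)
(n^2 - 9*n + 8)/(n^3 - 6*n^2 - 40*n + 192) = (n - 1)/(n^2 + 2*n - 24)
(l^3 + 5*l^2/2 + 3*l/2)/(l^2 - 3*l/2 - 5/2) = l*(2*l + 3)/(2*l - 5)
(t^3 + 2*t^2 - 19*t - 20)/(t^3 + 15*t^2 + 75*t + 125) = (t^2 - 3*t - 4)/(t^2 + 10*t + 25)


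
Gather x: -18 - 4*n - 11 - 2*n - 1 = -6*n - 30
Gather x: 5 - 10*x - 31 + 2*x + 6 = -8*x - 20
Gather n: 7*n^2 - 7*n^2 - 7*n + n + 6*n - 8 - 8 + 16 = 0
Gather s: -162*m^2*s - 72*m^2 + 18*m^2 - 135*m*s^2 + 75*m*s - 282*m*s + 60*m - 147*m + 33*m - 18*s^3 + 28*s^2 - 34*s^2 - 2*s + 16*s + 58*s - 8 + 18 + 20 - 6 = -54*m^2 - 54*m - 18*s^3 + s^2*(-135*m - 6) + s*(-162*m^2 - 207*m + 72) + 24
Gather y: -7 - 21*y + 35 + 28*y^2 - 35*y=28*y^2 - 56*y + 28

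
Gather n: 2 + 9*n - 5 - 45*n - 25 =-36*n - 28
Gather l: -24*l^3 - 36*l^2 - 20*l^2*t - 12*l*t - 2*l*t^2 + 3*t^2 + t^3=-24*l^3 + l^2*(-20*t - 36) + l*(-2*t^2 - 12*t) + t^3 + 3*t^2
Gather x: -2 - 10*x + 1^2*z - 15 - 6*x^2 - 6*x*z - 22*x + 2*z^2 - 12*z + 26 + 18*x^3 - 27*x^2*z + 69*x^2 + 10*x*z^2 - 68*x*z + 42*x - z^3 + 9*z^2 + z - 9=18*x^3 + x^2*(63 - 27*z) + x*(10*z^2 - 74*z + 10) - z^3 + 11*z^2 - 10*z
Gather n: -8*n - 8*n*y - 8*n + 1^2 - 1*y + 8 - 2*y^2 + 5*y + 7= n*(-8*y - 16) - 2*y^2 + 4*y + 16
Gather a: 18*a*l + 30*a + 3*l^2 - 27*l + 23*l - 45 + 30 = a*(18*l + 30) + 3*l^2 - 4*l - 15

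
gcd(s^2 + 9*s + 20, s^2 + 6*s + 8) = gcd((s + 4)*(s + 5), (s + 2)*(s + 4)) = s + 4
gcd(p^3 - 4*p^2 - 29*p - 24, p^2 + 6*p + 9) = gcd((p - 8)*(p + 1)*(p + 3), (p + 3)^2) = p + 3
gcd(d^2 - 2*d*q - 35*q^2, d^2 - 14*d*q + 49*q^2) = -d + 7*q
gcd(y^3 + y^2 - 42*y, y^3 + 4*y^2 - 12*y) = y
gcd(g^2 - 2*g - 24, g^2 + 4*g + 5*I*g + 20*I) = g + 4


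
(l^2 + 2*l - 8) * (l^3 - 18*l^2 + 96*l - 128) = l^5 - 16*l^4 + 52*l^3 + 208*l^2 - 1024*l + 1024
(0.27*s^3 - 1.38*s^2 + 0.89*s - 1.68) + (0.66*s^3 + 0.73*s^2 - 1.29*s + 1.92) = 0.93*s^3 - 0.65*s^2 - 0.4*s + 0.24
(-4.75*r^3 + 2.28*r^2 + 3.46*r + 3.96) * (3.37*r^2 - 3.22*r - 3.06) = -16.0075*r^5 + 22.9786*r^4 + 18.8536*r^3 - 4.7728*r^2 - 23.3388*r - 12.1176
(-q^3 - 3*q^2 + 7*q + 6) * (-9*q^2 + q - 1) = 9*q^5 + 26*q^4 - 65*q^3 - 44*q^2 - q - 6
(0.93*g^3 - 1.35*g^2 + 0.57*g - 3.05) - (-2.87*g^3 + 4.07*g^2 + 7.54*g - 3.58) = 3.8*g^3 - 5.42*g^2 - 6.97*g + 0.53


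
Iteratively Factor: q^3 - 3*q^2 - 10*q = (q - 5)*(q^2 + 2*q) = (q - 5)*(q + 2)*(q)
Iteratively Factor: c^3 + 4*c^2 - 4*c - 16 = (c + 4)*(c^2 - 4) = (c - 2)*(c + 4)*(c + 2)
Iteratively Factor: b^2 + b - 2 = (b + 2)*(b - 1)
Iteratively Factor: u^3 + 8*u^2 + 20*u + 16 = (u + 2)*(u^2 + 6*u + 8) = (u + 2)^2*(u + 4)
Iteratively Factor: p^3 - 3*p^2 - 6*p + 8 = (p - 1)*(p^2 - 2*p - 8) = (p - 1)*(p + 2)*(p - 4)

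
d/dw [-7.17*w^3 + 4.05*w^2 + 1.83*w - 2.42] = -21.51*w^2 + 8.1*w + 1.83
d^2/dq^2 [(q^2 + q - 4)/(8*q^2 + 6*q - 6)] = 2*(2*q^3 - 78*q^2 - 54*q - 33)/(64*q^6 + 144*q^5 - 36*q^4 - 189*q^3 + 27*q^2 + 81*q - 27)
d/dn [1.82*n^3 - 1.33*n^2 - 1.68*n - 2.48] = 5.46*n^2 - 2.66*n - 1.68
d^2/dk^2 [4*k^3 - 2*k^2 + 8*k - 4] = 24*k - 4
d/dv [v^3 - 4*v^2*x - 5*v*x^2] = 3*v^2 - 8*v*x - 5*x^2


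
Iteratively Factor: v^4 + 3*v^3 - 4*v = (v + 2)*(v^3 + v^2 - 2*v) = v*(v + 2)*(v^2 + v - 2) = v*(v + 2)^2*(v - 1)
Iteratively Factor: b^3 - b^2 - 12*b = (b - 4)*(b^2 + 3*b) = b*(b - 4)*(b + 3)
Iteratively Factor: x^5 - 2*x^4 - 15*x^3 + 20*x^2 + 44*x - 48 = (x - 2)*(x^4 - 15*x^2 - 10*x + 24) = (x - 2)*(x + 2)*(x^3 - 2*x^2 - 11*x + 12) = (x - 2)*(x - 1)*(x + 2)*(x^2 - x - 12) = (x - 4)*(x - 2)*(x - 1)*(x + 2)*(x + 3)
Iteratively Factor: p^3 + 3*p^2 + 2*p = (p)*(p^2 + 3*p + 2) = p*(p + 1)*(p + 2)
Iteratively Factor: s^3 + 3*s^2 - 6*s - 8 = (s - 2)*(s^2 + 5*s + 4) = (s - 2)*(s + 4)*(s + 1)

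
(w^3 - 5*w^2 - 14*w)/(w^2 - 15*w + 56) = w*(w + 2)/(w - 8)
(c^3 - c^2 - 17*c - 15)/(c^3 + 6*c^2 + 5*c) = (c^2 - 2*c - 15)/(c*(c + 5))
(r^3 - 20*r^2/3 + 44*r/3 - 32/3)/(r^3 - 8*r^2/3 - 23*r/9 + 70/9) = 3*(3*r^2 - 14*r + 16)/(9*r^2 - 6*r - 35)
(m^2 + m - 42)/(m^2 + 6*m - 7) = (m - 6)/(m - 1)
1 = 1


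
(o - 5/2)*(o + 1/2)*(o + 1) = o^3 - o^2 - 13*o/4 - 5/4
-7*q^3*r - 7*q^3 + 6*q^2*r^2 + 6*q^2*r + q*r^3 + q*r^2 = (-q + r)*(7*q + r)*(q*r + q)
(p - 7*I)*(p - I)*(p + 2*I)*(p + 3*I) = p^4 - 3*I*p^3 + 27*p^2 + 13*I*p + 42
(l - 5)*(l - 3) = l^2 - 8*l + 15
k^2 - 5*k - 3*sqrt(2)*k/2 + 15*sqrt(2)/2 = (k - 5)*(k - 3*sqrt(2)/2)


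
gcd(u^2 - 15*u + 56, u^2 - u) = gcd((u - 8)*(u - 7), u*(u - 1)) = 1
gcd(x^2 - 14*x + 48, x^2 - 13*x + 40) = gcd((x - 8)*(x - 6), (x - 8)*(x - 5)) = x - 8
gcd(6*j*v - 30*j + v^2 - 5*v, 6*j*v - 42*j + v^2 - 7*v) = 6*j + v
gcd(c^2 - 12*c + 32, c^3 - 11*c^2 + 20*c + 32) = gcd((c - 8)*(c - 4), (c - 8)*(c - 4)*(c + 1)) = c^2 - 12*c + 32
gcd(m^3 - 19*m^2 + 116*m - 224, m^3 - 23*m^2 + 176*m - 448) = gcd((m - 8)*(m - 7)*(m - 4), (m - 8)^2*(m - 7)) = m^2 - 15*m + 56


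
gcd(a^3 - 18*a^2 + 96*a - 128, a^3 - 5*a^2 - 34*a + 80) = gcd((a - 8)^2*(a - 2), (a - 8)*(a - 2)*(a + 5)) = a^2 - 10*a + 16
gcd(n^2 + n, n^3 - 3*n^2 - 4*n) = n^2 + n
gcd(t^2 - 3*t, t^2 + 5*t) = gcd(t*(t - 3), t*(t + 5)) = t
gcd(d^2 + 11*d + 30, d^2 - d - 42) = d + 6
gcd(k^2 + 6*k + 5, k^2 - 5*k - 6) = k + 1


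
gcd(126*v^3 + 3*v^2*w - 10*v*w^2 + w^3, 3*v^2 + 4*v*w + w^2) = 3*v + w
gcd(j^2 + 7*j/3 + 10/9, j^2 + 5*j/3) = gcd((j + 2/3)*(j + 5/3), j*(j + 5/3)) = j + 5/3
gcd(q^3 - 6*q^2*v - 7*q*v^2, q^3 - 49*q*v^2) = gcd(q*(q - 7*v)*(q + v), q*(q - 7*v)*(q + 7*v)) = q^2 - 7*q*v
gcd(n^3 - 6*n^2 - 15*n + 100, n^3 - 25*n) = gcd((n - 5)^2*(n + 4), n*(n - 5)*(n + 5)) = n - 5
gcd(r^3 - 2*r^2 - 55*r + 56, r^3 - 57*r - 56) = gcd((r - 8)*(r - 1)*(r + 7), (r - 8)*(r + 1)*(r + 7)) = r^2 - r - 56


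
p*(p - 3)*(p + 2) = p^3 - p^2 - 6*p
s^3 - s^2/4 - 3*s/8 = s*(s - 3/4)*(s + 1/2)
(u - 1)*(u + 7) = u^2 + 6*u - 7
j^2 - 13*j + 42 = (j - 7)*(j - 6)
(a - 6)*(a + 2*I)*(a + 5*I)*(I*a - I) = I*a^4 - 7*a^3 - 7*I*a^3 + 49*a^2 - 4*I*a^2 - 42*a + 70*I*a - 60*I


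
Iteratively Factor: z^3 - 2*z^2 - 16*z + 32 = (z - 2)*(z^2 - 16) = (z - 4)*(z - 2)*(z + 4)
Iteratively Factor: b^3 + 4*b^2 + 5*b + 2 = (b + 1)*(b^2 + 3*b + 2) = (b + 1)*(b + 2)*(b + 1)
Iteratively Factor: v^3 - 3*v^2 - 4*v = (v - 4)*(v^2 + v) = (v - 4)*(v + 1)*(v)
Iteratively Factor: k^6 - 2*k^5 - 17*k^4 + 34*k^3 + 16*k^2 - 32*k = (k - 2)*(k^5 - 17*k^3 + 16*k) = k*(k - 2)*(k^4 - 17*k^2 + 16) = k*(k - 2)*(k - 1)*(k^3 + k^2 - 16*k - 16) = k*(k - 2)*(k - 1)*(k + 1)*(k^2 - 16) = k*(k - 2)*(k - 1)*(k + 1)*(k + 4)*(k - 4)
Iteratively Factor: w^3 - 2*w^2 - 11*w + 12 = (w - 4)*(w^2 + 2*w - 3) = (w - 4)*(w - 1)*(w + 3)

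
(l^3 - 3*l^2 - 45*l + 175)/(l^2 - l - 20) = (l^2 + 2*l - 35)/(l + 4)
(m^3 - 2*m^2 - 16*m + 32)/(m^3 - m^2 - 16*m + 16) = (m - 2)/(m - 1)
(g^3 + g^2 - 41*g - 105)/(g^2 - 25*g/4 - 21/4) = 4*(g^2 + 8*g + 15)/(4*g + 3)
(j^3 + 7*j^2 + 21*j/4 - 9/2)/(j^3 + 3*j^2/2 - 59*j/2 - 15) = (4*j^2 + 4*j - 3)/(2*(2*j^2 - 9*j - 5))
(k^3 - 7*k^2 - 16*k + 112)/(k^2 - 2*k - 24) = (k^2 - 11*k + 28)/(k - 6)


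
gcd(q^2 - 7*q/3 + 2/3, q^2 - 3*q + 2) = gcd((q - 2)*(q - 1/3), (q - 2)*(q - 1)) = q - 2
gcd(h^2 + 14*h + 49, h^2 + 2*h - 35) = h + 7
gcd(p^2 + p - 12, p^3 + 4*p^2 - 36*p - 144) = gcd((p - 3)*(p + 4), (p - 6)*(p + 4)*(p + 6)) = p + 4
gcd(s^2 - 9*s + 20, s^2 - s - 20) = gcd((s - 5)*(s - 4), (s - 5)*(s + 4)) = s - 5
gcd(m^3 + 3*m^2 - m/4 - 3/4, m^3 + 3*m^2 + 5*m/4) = m + 1/2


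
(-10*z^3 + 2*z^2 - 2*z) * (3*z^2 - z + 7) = -30*z^5 + 16*z^4 - 78*z^3 + 16*z^2 - 14*z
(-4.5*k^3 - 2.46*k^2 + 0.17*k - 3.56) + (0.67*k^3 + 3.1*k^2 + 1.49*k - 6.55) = -3.83*k^3 + 0.64*k^2 + 1.66*k - 10.11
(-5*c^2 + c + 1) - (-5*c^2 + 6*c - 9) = 10 - 5*c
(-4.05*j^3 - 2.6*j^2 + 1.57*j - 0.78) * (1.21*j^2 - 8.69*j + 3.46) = -4.9005*j^5 + 32.0485*j^4 + 10.4807*j^3 - 23.5831*j^2 + 12.2104*j - 2.6988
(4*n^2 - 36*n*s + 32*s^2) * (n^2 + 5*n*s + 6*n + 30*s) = 4*n^4 - 16*n^3*s + 24*n^3 - 148*n^2*s^2 - 96*n^2*s + 160*n*s^3 - 888*n*s^2 + 960*s^3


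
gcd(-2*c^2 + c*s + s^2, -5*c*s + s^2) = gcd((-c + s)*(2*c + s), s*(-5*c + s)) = 1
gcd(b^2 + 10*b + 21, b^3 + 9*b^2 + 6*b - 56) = b + 7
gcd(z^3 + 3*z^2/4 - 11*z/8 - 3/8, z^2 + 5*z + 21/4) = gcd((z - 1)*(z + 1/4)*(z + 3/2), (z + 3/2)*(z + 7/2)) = z + 3/2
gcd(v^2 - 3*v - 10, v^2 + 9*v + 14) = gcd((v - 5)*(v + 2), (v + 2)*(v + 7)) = v + 2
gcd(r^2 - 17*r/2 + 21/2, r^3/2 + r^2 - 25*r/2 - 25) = 1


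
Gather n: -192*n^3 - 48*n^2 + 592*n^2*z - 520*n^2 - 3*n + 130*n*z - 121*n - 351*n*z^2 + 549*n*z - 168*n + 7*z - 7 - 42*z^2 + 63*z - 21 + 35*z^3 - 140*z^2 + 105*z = -192*n^3 + n^2*(592*z - 568) + n*(-351*z^2 + 679*z - 292) + 35*z^3 - 182*z^2 + 175*z - 28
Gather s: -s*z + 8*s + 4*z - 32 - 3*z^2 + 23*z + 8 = s*(8 - z) - 3*z^2 + 27*z - 24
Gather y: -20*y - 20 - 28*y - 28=-48*y - 48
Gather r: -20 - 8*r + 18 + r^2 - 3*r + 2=r^2 - 11*r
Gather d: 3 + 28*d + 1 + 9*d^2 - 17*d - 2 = 9*d^2 + 11*d + 2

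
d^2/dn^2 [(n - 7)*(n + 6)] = 2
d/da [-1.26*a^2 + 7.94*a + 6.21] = 7.94 - 2.52*a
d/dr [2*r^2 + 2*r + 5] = 4*r + 2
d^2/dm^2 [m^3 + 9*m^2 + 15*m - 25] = 6*m + 18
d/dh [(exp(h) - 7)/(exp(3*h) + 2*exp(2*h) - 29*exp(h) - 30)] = (-(exp(h) - 7)*(3*exp(2*h) + 4*exp(h) - 29) + exp(3*h) + 2*exp(2*h) - 29*exp(h) - 30)*exp(h)/(exp(3*h) + 2*exp(2*h) - 29*exp(h) - 30)^2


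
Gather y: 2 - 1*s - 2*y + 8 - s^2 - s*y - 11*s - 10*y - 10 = -s^2 - 12*s + y*(-s - 12)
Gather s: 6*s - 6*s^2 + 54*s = -6*s^2 + 60*s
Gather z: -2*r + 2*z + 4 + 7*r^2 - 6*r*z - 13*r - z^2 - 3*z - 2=7*r^2 - 15*r - z^2 + z*(-6*r - 1) + 2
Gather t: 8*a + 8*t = 8*a + 8*t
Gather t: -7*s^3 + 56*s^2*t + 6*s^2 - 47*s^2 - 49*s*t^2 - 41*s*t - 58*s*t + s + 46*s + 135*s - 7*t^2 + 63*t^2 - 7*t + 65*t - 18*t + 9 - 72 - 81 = -7*s^3 - 41*s^2 + 182*s + t^2*(56 - 49*s) + t*(56*s^2 - 99*s + 40) - 144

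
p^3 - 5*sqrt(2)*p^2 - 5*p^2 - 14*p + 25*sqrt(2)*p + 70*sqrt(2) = (p - 7)*(p + 2)*(p - 5*sqrt(2))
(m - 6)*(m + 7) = m^2 + m - 42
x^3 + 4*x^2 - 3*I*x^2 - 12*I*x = x*(x + 4)*(x - 3*I)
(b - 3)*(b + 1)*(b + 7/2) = b^3 + 3*b^2/2 - 10*b - 21/2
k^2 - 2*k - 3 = (k - 3)*(k + 1)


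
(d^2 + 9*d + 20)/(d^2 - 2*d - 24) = (d + 5)/(d - 6)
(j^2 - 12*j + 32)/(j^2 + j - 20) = (j - 8)/(j + 5)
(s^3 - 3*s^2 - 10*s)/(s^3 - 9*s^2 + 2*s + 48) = s*(s - 5)/(s^2 - 11*s + 24)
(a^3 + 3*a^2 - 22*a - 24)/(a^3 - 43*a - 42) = (a - 4)/(a - 7)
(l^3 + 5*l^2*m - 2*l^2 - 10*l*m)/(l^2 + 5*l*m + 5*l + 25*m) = l*(l - 2)/(l + 5)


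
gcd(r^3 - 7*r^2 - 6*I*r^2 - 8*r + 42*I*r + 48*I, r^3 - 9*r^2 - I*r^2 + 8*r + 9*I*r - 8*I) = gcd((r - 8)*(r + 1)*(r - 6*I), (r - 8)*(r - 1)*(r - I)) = r - 8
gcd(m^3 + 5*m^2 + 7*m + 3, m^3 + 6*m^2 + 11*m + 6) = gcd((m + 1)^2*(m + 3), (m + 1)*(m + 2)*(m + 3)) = m^2 + 4*m + 3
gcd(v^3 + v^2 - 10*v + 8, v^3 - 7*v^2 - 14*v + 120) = v + 4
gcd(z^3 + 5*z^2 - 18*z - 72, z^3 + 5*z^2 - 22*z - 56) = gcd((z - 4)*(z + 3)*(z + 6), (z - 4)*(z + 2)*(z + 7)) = z - 4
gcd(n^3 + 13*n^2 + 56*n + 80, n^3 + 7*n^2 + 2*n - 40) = n^2 + 9*n + 20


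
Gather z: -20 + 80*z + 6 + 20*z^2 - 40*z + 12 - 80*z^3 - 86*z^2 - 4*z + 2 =-80*z^3 - 66*z^2 + 36*z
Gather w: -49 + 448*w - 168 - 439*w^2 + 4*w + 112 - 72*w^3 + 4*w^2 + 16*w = -72*w^3 - 435*w^2 + 468*w - 105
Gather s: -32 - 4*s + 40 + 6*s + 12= 2*s + 20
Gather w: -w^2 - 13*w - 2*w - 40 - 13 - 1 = -w^2 - 15*w - 54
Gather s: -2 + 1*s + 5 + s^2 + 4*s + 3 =s^2 + 5*s + 6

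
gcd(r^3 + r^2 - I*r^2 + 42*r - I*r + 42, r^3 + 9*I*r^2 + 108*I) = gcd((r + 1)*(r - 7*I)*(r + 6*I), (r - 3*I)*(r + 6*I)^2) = r + 6*I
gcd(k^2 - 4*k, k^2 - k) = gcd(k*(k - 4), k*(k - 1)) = k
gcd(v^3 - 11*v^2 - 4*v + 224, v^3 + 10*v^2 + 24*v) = v + 4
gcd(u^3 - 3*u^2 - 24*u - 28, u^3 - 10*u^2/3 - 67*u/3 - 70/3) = u^2 - 5*u - 14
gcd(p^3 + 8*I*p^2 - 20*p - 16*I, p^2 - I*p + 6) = p + 2*I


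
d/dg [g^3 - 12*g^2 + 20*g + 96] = 3*g^2 - 24*g + 20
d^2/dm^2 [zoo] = 0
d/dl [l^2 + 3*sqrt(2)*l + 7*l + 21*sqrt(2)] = 2*l + 3*sqrt(2) + 7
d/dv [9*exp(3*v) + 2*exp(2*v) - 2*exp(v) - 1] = (27*exp(2*v) + 4*exp(v) - 2)*exp(v)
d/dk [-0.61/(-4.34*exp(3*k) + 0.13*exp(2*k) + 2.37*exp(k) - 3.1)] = (-7.9422*exp(2*k) + 0.1586*exp(k) + 1.4457)*exp(k)/(4.34*exp(3*k) - 0.13*exp(2*k) - 2.37*exp(k) + 3.1)^2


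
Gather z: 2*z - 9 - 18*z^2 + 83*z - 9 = -18*z^2 + 85*z - 18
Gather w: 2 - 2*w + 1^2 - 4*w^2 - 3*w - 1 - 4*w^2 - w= -8*w^2 - 6*w + 2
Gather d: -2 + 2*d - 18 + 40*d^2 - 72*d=40*d^2 - 70*d - 20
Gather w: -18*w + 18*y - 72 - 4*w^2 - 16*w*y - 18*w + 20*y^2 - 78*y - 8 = -4*w^2 + w*(-16*y - 36) + 20*y^2 - 60*y - 80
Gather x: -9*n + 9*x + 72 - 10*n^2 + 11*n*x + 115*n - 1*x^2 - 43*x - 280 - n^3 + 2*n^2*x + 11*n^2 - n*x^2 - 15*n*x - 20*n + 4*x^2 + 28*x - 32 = -n^3 + n^2 + 86*n + x^2*(3 - n) + x*(2*n^2 - 4*n - 6) - 240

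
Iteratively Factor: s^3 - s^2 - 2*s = (s)*(s^2 - s - 2) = s*(s - 2)*(s + 1)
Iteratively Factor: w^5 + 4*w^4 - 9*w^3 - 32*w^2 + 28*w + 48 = (w - 2)*(w^4 + 6*w^3 + 3*w^2 - 26*w - 24) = (w - 2)^2*(w^3 + 8*w^2 + 19*w + 12) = (w - 2)^2*(w + 4)*(w^2 + 4*w + 3) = (w - 2)^2*(w + 3)*(w + 4)*(w + 1)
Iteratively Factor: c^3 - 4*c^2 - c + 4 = (c - 1)*(c^2 - 3*c - 4) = (c - 1)*(c + 1)*(c - 4)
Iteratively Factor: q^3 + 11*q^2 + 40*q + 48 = (q + 4)*(q^2 + 7*q + 12) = (q + 4)^2*(q + 3)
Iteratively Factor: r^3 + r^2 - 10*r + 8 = (r - 2)*(r^2 + 3*r - 4) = (r - 2)*(r - 1)*(r + 4)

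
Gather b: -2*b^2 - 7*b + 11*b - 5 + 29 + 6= -2*b^2 + 4*b + 30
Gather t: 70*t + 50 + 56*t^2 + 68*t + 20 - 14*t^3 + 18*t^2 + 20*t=-14*t^3 + 74*t^2 + 158*t + 70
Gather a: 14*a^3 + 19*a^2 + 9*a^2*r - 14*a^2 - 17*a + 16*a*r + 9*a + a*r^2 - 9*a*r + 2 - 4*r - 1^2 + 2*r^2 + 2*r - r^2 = 14*a^3 + a^2*(9*r + 5) + a*(r^2 + 7*r - 8) + r^2 - 2*r + 1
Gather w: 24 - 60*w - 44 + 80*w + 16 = 20*w - 4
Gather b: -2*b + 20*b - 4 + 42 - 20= 18*b + 18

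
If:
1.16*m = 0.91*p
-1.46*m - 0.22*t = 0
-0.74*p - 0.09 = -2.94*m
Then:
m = 0.05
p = 0.06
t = -0.30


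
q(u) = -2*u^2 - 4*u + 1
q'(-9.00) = 32.00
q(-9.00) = -125.00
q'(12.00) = -52.00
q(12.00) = -335.00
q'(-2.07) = 4.28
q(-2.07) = 0.71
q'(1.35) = -9.40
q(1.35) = -8.04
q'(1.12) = -8.48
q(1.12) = -5.99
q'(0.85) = -7.40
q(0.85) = -3.84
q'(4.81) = -23.24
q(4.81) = -64.51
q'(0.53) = -6.12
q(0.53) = -1.68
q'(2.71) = -14.84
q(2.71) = -24.53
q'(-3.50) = 10.00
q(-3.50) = -9.50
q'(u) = -4*u - 4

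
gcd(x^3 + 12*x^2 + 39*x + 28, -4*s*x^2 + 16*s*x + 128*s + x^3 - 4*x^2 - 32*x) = x + 4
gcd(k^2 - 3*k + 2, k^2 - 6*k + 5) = k - 1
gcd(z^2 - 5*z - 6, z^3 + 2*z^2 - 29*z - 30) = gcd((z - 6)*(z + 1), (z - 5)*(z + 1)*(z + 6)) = z + 1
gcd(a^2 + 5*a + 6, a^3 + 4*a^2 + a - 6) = a^2 + 5*a + 6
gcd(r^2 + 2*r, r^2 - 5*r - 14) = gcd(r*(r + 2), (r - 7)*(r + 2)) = r + 2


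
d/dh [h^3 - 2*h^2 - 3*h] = 3*h^2 - 4*h - 3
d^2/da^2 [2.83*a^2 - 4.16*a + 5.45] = 5.66000000000000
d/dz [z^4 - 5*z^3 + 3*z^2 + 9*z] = 4*z^3 - 15*z^2 + 6*z + 9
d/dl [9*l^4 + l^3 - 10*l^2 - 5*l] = 36*l^3 + 3*l^2 - 20*l - 5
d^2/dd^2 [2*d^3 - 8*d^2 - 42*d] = 12*d - 16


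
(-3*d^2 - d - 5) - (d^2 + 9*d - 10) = -4*d^2 - 10*d + 5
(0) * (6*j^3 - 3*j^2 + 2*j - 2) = 0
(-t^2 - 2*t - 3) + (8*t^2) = 7*t^2 - 2*t - 3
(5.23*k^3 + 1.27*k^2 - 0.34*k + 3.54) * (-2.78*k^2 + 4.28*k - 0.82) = -14.5394*k^5 + 18.8538*k^4 + 2.0922*k^3 - 12.3378*k^2 + 15.43*k - 2.9028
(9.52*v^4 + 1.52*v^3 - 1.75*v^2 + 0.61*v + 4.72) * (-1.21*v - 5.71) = -11.5192*v^5 - 56.1984*v^4 - 6.5617*v^3 + 9.2544*v^2 - 9.1943*v - 26.9512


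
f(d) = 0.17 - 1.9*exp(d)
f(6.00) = -766.34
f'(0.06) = -2.02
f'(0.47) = -3.04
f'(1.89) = -12.58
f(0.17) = -2.08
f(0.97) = -4.84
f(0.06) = -1.85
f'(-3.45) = -0.06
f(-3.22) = 0.09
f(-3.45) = 0.11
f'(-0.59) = -1.05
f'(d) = -1.9*exp(d)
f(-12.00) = 0.17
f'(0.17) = -2.25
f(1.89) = -12.41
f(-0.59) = -0.88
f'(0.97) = -5.01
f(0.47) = -2.87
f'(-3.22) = -0.08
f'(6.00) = -766.51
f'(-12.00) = 0.00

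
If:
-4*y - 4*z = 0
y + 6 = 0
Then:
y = -6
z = 6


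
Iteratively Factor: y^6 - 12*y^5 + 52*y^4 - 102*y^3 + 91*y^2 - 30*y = (y - 1)*(y^5 - 11*y^4 + 41*y^3 - 61*y^2 + 30*y) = y*(y - 1)*(y^4 - 11*y^3 + 41*y^2 - 61*y + 30) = y*(y - 5)*(y - 1)*(y^3 - 6*y^2 + 11*y - 6) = y*(y - 5)*(y - 3)*(y - 1)*(y^2 - 3*y + 2) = y*(y - 5)*(y - 3)*(y - 1)^2*(y - 2)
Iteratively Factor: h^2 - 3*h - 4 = (h + 1)*(h - 4)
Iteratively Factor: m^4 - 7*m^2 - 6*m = (m - 3)*(m^3 + 3*m^2 + 2*m) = (m - 3)*(m + 1)*(m^2 + 2*m) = (m - 3)*(m + 1)*(m + 2)*(m)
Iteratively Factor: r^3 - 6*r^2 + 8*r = (r - 4)*(r^2 - 2*r) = r*(r - 4)*(r - 2)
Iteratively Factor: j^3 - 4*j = (j - 2)*(j^2 + 2*j) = (j - 2)*(j + 2)*(j)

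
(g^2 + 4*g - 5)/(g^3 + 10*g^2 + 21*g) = (g^2 + 4*g - 5)/(g*(g^2 + 10*g + 21))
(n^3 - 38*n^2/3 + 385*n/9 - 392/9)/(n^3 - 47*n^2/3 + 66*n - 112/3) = (9*n^2 - 42*n + 49)/(3*(3*n^2 - 23*n + 14))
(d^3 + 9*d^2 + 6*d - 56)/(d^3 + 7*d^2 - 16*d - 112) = (d - 2)/(d - 4)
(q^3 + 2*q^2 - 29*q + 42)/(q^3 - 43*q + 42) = (q^2 - 5*q + 6)/(q^2 - 7*q + 6)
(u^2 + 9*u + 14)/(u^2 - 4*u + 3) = (u^2 + 9*u + 14)/(u^2 - 4*u + 3)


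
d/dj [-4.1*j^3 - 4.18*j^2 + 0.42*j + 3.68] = -12.3*j^2 - 8.36*j + 0.42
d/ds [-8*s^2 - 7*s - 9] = -16*s - 7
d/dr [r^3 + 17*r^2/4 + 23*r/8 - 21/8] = 3*r^2 + 17*r/2 + 23/8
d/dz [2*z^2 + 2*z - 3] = 4*z + 2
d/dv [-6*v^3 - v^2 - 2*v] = -18*v^2 - 2*v - 2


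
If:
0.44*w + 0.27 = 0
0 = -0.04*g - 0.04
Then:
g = -1.00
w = -0.61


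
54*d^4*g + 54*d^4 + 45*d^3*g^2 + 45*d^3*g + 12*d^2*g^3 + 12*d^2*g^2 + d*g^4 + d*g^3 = (3*d + g)^2*(6*d + g)*(d*g + d)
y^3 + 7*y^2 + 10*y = y*(y + 2)*(y + 5)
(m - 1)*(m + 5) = m^2 + 4*m - 5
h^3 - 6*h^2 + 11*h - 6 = (h - 3)*(h - 2)*(h - 1)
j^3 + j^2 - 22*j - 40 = (j - 5)*(j + 2)*(j + 4)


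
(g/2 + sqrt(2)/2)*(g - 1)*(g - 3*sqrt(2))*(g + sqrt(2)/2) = g^4/2 - 3*sqrt(2)*g^3/4 - g^3/2 - 4*g^2 + 3*sqrt(2)*g^2/4 - 3*sqrt(2)*g/2 + 4*g + 3*sqrt(2)/2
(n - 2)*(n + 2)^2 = n^3 + 2*n^2 - 4*n - 8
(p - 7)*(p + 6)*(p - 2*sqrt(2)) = p^3 - 2*sqrt(2)*p^2 - p^2 - 42*p + 2*sqrt(2)*p + 84*sqrt(2)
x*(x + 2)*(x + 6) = x^3 + 8*x^2 + 12*x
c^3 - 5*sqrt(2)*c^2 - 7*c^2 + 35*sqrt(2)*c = c*(c - 7)*(c - 5*sqrt(2))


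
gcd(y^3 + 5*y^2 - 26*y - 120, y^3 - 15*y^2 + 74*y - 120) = y - 5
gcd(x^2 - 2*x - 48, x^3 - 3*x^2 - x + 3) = 1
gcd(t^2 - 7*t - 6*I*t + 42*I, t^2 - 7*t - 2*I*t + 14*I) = t - 7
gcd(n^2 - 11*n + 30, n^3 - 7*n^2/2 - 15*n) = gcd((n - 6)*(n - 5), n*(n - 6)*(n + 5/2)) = n - 6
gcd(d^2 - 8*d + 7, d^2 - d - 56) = 1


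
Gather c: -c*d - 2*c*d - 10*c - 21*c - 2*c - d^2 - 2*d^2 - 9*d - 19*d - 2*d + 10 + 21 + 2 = c*(-3*d - 33) - 3*d^2 - 30*d + 33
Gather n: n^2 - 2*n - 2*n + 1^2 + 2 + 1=n^2 - 4*n + 4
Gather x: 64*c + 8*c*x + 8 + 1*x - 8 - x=8*c*x + 64*c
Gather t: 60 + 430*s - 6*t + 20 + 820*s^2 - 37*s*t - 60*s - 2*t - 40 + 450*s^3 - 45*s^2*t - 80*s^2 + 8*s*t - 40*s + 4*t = 450*s^3 + 740*s^2 + 330*s + t*(-45*s^2 - 29*s - 4) + 40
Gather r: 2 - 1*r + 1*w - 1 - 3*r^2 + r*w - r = -3*r^2 + r*(w - 2) + w + 1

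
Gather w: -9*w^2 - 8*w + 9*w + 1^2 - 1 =-9*w^2 + w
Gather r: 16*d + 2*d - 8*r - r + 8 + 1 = 18*d - 9*r + 9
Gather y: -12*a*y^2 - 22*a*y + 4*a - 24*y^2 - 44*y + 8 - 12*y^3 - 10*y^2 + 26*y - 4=4*a - 12*y^3 + y^2*(-12*a - 34) + y*(-22*a - 18) + 4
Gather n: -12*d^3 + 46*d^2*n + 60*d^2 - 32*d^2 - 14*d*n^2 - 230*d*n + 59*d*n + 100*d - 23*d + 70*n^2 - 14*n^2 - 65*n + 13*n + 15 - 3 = -12*d^3 + 28*d^2 + 77*d + n^2*(56 - 14*d) + n*(46*d^2 - 171*d - 52) + 12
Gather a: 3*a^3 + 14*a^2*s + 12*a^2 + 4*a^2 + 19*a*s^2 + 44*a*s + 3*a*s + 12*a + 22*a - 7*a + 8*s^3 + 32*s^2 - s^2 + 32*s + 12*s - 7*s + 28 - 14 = 3*a^3 + a^2*(14*s + 16) + a*(19*s^2 + 47*s + 27) + 8*s^3 + 31*s^2 + 37*s + 14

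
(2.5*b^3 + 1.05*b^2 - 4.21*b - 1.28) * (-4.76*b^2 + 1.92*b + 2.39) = -11.9*b^5 - 0.198*b^4 + 28.0306*b^3 + 0.5191*b^2 - 12.5195*b - 3.0592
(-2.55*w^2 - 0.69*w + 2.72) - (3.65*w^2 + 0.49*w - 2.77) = -6.2*w^2 - 1.18*w + 5.49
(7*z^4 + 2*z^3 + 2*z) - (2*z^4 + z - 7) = 5*z^4 + 2*z^3 + z + 7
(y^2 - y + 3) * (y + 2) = y^3 + y^2 + y + 6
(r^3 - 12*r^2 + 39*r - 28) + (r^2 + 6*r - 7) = r^3 - 11*r^2 + 45*r - 35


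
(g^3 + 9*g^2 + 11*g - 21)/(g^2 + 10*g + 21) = g - 1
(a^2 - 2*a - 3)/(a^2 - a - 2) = (a - 3)/(a - 2)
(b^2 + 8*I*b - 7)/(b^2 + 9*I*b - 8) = (b + 7*I)/(b + 8*I)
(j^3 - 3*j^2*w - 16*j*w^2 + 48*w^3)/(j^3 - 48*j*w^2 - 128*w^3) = (-j^2 + 7*j*w - 12*w^2)/(-j^2 + 4*j*w + 32*w^2)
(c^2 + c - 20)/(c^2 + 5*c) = (c - 4)/c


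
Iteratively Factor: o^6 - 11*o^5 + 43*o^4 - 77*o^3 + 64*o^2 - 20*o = (o - 5)*(o^5 - 6*o^4 + 13*o^3 - 12*o^2 + 4*o) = (o - 5)*(o - 1)*(o^4 - 5*o^3 + 8*o^2 - 4*o) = (o - 5)*(o - 2)*(o - 1)*(o^3 - 3*o^2 + 2*o) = (o - 5)*(o - 2)*(o - 1)^2*(o^2 - 2*o) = (o - 5)*(o - 2)^2*(o - 1)^2*(o)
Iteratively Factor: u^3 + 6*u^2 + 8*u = (u)*(u^2 + 6*u + 8) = u*(u + 4)*(u + 2)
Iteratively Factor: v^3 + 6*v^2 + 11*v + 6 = (v + 3)*(v^2 + 3*v + 2) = (v + 2)*(v + 3)*(v + 1)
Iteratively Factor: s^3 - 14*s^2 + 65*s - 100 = (s - 4)*(s^2 - 10*s + 25) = (s - 5)*(s - 4)*(s - 5)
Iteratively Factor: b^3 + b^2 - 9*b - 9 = (b - 3)*(b^2 + 4*b + 3) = (b - 3)*(b + 3)*(b + 1)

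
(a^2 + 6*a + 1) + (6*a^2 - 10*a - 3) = 7*a^2 - 4*a - 2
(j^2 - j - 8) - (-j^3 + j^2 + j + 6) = j^3 - 2*j - 14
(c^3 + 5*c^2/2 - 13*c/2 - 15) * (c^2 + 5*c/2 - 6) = c^5 + 5*c^4 - 25*c^3/4 - 185*c^2/4 + 3*c/2 + 90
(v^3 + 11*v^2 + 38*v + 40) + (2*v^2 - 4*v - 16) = v^3 + 13*v^2 + 34*v + 24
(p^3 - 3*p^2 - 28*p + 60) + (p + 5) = p^3 - 3*p^2 - 27*p + 65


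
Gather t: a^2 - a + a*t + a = a^2 + a*t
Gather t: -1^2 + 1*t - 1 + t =2*t - 2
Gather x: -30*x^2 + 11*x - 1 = -30*x^2 + 11*x - 1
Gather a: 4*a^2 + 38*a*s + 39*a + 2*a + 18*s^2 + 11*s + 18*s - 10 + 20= 4*a^2 + a*(38*s + 41) + 18*s^2 + 29*s + 10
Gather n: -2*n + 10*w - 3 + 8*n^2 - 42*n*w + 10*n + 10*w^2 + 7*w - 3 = 8*n^2 + n*(8 - 42*w) + 10*w^2 + 17*w - 6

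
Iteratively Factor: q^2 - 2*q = (q - 2)*(q)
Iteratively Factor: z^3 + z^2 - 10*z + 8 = (z + 4)*(z^2 - 3*z + 2) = (z - 1)*(z + 4)*(z - 2)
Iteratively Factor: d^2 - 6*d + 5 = (d - 5)*(d - 1)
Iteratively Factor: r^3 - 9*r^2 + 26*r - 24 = (r - 3)*(r^2 - 6*r + 8) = (r - 3)*(r - 2)*(r - 4)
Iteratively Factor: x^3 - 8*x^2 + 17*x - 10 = (x - 1)*(x^2 - 7*x + 10) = (x - 5)*(x - 1)*(x - 2)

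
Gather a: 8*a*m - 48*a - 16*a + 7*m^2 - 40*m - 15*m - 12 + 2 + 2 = a*(8*m - 64) + 7*m^2 - 55*m - 8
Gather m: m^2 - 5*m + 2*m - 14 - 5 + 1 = m^2 - 3*m - 18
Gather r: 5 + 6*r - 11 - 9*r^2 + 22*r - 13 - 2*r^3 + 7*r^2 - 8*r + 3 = -2*r^3 - 2*r^2 + 20*r - 16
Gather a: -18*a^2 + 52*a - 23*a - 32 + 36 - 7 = -18*a^2 + 29*a - 3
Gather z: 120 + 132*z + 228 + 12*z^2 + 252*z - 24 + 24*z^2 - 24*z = 36*z^2 + 360*z + 324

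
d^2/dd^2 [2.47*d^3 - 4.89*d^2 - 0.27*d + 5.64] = 14.82*d - 9.78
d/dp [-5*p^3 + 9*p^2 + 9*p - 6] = -15*p^2 + 18*p + 9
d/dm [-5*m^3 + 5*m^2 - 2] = 5*m*(2 - 3*m)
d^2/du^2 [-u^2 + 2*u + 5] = -2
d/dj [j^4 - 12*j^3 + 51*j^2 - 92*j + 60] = 4*j^3 - 36*j^2 + 102*j - 92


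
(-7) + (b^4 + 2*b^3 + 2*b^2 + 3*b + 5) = b^4 + 2*b^3 + 2*b^2 + 3*b - 2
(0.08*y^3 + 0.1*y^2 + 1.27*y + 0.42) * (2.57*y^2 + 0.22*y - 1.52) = 0.2056*y^5 + 0.2746*y^4 + 3.1643*y^3 + 1.2068*y^2 - 1.838*y - 0.6384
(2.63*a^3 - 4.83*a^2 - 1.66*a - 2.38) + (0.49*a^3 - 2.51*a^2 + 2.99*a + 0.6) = 3.12*a^3 - 7.34*a^2 + 1.33*a - 1.78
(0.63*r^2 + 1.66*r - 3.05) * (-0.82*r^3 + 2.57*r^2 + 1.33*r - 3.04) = -0.5166*r^5 + 0.2579*r^4 + 7.6051*r^3 - 7.5459*r^2 - 9.1029*r + 9.272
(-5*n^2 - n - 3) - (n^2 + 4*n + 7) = -6*n^2 - 5*n - 10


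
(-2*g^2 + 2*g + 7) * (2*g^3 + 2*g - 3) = -4*g^5 + 4*g^4 + 10*g^3 + 10*g^2 + 8*g - 21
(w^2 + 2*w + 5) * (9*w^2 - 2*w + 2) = 9*w^4 + 16*w^3 + 43*w^2 - 6*w + 10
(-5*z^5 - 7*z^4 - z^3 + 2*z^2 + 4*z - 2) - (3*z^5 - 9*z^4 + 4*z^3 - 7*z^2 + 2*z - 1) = -8*z^5 + 2*z^4 - 5*z^3 + 9*z^2 + 2*z - 1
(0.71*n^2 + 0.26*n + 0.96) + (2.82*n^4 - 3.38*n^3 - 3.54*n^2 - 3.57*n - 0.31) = 2.82*n^4 - 3.38*n^3 - 2.83*n^2 - 3.31*n + 0.65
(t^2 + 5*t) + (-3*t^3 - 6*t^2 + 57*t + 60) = -3*t^3 - 5*t^2 + 62*t + 60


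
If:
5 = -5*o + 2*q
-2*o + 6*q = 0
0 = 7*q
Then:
No Solution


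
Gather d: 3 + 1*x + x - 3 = 2*x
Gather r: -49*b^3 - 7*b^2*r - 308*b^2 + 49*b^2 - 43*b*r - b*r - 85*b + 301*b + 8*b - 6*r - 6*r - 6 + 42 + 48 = -49*b^3 - 259*b^2 + 224*b + r*(-7*b^2 - 44*b - 12) + 84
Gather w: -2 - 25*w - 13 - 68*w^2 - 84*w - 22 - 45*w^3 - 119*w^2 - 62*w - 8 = -45*w^3 - 187*w^2 - 171*w - 45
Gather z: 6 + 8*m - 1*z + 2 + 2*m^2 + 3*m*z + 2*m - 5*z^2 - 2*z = 2*m^2 + 10*m - 5*z^2 + z*(3*m - 3) + 8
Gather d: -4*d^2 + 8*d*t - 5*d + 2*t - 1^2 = -4*d^2 + d*(8*t - 5) + 2*t - 1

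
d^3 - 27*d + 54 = (d - 3)^2*(d + 6)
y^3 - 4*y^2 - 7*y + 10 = (y - 5)*(y - 1)*(y + 2)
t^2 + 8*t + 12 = (t + 2)*(t + 6)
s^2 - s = s*(s - 1)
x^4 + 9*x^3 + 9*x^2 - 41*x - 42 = (x - 2)*(x + 1)*(x + 3)*(x + 7)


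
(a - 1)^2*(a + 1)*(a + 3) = a^4 + 2*a^3 - 4*a^2 - 2*a + 3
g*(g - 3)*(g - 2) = g^3 - 5*g^2 + 6*g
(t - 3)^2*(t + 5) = t^3 - t^2 - 21*t + 45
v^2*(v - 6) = v^3 - 6*v^2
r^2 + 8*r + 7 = (r + 1)*(r + 7)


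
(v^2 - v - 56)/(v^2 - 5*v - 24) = (v + 7)/(v + 3)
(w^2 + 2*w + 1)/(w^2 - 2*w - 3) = (w + 1)/(w - 3)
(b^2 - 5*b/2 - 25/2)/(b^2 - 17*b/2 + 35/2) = (2*b + 5)/(2*b - 7)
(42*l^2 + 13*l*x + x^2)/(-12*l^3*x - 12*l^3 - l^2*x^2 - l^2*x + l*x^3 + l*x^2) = (42*l^2 + 13*l*x + x^2)/(l*(-12*l^2*x - 12*l^2 - l*x^2 - l*x + x^3 + x^2))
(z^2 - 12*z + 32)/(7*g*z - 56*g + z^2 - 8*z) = (z - 4)/(7*g + z)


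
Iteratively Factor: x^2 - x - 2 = (x - 2)*(x + 1)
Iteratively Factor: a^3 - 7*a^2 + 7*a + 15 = (a - 3)*(a^2 - 4*a - 5) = (a - 3)*(a + 1)*(a - 5)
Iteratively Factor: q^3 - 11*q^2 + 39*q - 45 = (q - 5)*(q^2 - 6*q + 9) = (q - 5)*(q - 3)*(q - 3)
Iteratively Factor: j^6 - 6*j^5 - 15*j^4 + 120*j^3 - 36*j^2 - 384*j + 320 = (j - 2)*(j^5 - 4*j^4 - 23*j^3 + 74*j^2 + 112*j - 160) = (j - 2)*(j + 4)*(j^4 - 8*j^3 + 9*j^2 + 38*j - 40) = (j - 4)*(j - 2)*(j + 4)*(j^3 - 4*j^2 - 7*j + 10) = (j - 5)*(j - 4)*(j - 2)*(j + 4)*(j^2 + j - 2) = (j - 5)*(j - 4)*(j - 2)*(j + 2)*(j + 4)*(j - 1)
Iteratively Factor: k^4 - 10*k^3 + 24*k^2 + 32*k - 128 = (k - 4)*(k^3 - 6*k^2 + 32) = (k - 4)^2*(k^2 - 2*k - 8) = (k - 4)^3*(k + 2)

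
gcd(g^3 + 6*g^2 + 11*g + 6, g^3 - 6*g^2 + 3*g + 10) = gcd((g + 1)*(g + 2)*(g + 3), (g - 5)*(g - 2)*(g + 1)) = g + 1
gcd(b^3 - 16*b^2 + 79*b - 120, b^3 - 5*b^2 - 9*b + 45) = b^2 - 8*b + 15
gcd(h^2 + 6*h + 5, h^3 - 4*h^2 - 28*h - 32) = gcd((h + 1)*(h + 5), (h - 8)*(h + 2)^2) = 1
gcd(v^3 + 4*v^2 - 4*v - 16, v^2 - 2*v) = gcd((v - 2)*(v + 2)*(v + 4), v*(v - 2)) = v - 2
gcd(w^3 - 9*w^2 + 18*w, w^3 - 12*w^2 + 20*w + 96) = w - 6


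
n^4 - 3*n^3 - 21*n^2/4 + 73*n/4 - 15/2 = (n - 3)*(n - 2)*(n - 1/2)*(n + 5/2)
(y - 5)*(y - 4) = y^2 - 9*y + 20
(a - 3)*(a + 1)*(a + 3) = a^3 + a^2 - 9*a - 9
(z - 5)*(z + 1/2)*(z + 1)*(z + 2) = z^4 - 3*z^3/2 - 14*z^2 - 33*z/2 - 5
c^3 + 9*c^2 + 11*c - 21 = (c - 1)*(c + 3)*(c + 7)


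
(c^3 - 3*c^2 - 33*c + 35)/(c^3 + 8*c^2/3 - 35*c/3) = 3*(c^2 - 8*c + 7)/(c*(3*c - 7))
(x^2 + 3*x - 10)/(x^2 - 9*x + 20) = (x^2 + 3*x - 10)/(x^2 - 9*x + 20)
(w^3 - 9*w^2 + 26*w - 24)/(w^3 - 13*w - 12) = (w^2 - 5*w + 6)/(w^2 + 4*w + 3)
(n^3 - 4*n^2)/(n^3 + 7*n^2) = (n - 4)/(n + 7)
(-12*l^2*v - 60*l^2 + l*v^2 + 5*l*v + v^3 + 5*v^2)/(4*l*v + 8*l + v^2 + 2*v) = (-3*l*v - 15*l + v^2 + 5*v)/(v + 2)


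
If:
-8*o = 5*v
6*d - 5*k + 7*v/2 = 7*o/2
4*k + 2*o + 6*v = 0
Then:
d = -31*v/16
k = -19*v/16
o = -5*v/8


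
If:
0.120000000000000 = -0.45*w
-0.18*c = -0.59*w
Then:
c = -0.87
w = -0.27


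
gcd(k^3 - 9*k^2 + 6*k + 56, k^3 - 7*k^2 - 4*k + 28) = k^2 - 5*k - 14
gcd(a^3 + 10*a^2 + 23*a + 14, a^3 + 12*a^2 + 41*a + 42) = a^2 + 9*a + 14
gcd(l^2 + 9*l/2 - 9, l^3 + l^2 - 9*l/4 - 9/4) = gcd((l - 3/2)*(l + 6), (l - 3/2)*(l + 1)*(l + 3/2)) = l - 3/2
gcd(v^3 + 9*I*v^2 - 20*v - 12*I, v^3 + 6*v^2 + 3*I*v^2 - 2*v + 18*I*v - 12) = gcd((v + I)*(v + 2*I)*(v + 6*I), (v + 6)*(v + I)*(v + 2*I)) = v^2 + 3*I*v - 2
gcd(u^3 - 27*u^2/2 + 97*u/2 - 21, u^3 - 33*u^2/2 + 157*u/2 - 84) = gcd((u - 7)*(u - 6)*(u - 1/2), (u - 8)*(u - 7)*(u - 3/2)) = u - 7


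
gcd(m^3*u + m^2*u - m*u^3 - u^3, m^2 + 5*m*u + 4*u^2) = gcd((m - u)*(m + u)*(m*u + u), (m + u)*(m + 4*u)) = m + u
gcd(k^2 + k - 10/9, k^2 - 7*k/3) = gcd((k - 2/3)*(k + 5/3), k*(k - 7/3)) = 1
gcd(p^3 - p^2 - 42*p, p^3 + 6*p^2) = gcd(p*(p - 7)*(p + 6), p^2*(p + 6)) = p^2 + 6*p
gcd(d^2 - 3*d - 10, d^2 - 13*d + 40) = d - 5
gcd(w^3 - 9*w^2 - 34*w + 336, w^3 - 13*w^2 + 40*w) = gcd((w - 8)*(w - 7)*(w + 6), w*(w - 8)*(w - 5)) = w - 8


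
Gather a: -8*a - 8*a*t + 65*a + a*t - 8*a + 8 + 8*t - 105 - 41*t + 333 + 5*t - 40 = a*(49 - 7*t) - 28*t + 196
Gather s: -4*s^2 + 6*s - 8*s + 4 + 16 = -4*s^2 - 2*s + 20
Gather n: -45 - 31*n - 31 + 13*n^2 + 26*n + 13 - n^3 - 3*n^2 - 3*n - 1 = -n^3 + 10*n^2 - 8*n - 64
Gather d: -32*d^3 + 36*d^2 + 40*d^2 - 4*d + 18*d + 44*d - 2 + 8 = -32*d^3 + 76*d^2 + 58*d + 6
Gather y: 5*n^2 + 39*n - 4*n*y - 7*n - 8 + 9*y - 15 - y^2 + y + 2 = 5*n^2 + 32*n - y^2 + y*(10 - 4*n) - 21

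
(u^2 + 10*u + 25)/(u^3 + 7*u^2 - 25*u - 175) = (u + 5)/(u^2 + 2*u - 35)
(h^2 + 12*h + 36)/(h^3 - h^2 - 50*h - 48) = (h + 6)/(h^2 - 7*h - 8)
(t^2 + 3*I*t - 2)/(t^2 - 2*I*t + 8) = (t + I)/(t - 4*I)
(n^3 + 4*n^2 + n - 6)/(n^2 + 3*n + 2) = (n^2 + 2*n - 3)/(n + 1)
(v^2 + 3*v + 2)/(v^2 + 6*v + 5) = (v + 2)/(v + 5)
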